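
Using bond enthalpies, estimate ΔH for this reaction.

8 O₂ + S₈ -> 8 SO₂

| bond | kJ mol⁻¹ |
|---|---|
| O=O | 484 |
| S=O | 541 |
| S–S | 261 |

ΔH ≈ −2696 kJ

Bonds broken (reactants):
  O=O: 8 × 484 = 3872
  S–S: 8 × 261 = 2088
  Σ(broken) = 5960 kJ
Bonds formed (products):
  S=O: 16 × 541 = 8656
  Σ(formed) = 8656 kJ
ΔH = Σ(broken) − Σ(formed) = 5960 − 8656 = −2696 kJ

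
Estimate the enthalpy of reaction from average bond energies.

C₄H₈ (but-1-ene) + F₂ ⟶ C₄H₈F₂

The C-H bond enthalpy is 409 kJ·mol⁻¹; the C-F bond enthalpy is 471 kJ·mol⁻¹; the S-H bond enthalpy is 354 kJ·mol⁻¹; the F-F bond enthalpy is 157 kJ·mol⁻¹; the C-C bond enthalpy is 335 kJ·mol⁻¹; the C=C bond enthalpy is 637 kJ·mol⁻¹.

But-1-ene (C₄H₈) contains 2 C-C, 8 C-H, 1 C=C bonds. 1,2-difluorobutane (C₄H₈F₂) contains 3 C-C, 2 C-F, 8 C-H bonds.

ΔH ≈ −483 kJ

Bonds broken (reactants):
  C-C: 2 × 335 = 670
  C-H: 8 × 409 = 3272
  C=C: 1 × 637 = 637
  F-F: 1 × 157 = 157
  Σ(broken) = 4736 kJ
Bonds formed (products):
  C-C: 3 × 335 = 1005
  C-F: 2 × 471 = 942
  C-H: 8 × 409 = 3272
  Σ(formed) = 5219 kJ
ΔH = Σ(broken) − Σ(formed) = 4736 − 5219 = −483 kJ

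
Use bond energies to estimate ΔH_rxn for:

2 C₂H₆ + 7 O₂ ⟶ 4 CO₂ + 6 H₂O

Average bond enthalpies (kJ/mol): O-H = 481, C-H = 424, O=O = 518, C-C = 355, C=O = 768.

Bonds broken (reactants):
  C-C: 2 × 355 = 710
  C-H: 12 × 424 = 5088
  O=O: 7 × 518 = 3626
  Σ(broken) = 9424 kJ
Bonds formed (products):
  C=O: 8 × 768 = 6144
  O-H: 12 × 481 = 5772
  Σ(formed) = 11916 kJ
ΔH = Σ(broken) − Σ(formed) = 9424 − 11916 = −2492 kJ

ΔH ≈ −2492 kJ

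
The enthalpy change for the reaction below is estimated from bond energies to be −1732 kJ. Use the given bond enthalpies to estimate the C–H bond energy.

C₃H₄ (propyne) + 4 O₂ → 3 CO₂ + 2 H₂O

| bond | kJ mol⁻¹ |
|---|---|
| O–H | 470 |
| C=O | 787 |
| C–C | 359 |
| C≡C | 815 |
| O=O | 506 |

D(C–H) ≈ 418 kJ/mol

Let D be the C–H bond energy.
Σ(broken) = 1×815 + 1×359 + 4×D + 4×506 = 3198 + 4D
Σ(formed) = 6×787 + 4×470 = 6602
ΔH = Σ(broken) − Σ(formed) = (3198 + 4D) − (6602) = −3404 + 4D
Setting this equal to −1732 kJ gives 4D = 1672, so D = 418 kJ/mol.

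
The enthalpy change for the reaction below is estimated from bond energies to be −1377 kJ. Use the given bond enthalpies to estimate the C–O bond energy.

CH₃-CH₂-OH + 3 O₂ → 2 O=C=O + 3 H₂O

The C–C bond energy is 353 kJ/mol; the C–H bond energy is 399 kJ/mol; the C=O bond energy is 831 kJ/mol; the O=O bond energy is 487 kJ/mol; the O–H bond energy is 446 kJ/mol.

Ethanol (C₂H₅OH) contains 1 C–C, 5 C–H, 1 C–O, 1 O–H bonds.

Let D be the C–O bond energy.
Σ(broken) = 1×353 + 5×399 + 1×D + 1×446 + 3×487 = 4255 + D
Σ(formed) = 4×831 + 6×446 = 6000
ΔH = Σ(broken) − Σ(formed) = (4255 + D) − (6000) = −1745 + D
Setting this equal to −1377 kJ gives D = 368 kJ/mol.

D(C–O) ≈ 368 kJ/mol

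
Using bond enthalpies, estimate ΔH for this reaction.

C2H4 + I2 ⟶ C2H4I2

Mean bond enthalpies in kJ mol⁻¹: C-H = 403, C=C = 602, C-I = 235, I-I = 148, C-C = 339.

ΔH ≈ −59 kJ

Bonds broken (reactants):
  C-H: 4 × 403 = 1612
  C=C: 1 × 602 = 602
  I-I: 1 × 148 = 148
  Σ(broken) = 2362 kJ
Bonds formed (products):
  C-C: 1 × 339 = 339
  C-H: 4 × 403 = 1612
  C-I: 2 × 235 = 470
  Σ(formed) = 2421 kJ
ΔH = Σ(broken) − Σ(formed) = 2362 − 2421 = −59 kJ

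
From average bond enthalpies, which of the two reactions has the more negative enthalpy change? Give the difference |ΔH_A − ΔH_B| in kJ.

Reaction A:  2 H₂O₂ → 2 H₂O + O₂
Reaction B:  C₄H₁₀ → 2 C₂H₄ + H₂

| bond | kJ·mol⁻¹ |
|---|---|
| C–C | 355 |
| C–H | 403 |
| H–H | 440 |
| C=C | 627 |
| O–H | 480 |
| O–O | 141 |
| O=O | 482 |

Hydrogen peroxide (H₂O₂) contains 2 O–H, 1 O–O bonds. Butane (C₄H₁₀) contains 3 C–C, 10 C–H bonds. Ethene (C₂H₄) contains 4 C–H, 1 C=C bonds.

Reaction A:
  Bonds broken (reactants):
    O–H: 4 × 480 = 1920
    O–O: 2 × 141 = 282
    Σ(broken) = 2202 kJ
  Bonds formed (products):
    O–H: 4 × 480 = 1920
    O=O: 1 × 482 = 482
    Σ(formed) = 2402 kJ
  ΔH_A = 2202 − 2402 = −200 kJ
Reaction B:
  Bonds broken (reactants):
    C–C: 3 × 355 = 1065
    C–H: 10 × 403 = 4030
    Σ(broken) = 5095 kJ
  Bonds formed (products):
    C–H: 8 × 403 = 3224
    C=C: 2 × 627 = 1254
    H–H: 1 × 440 = 440
    Σ(formed) = 4918 kJ
  ΔH_B = 5095 − 4918 = +177 kJ
ΔH_A − ΔH_B = −377 kJ, so reaction A has the more negative ΔH; |ΔH_A − ΔH_B| = 377 kJ.

Reaction A, by 377 kJ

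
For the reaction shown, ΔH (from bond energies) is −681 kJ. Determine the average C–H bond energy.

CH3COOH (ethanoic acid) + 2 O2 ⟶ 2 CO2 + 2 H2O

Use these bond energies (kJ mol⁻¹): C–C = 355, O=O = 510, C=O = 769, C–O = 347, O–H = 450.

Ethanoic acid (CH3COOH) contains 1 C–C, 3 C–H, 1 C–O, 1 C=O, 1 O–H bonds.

Let D be the C–H bond energy.
Σ(broken) = 1×355 + 3×D + 1×347 + 1×769 + 1×450 + 2×510 = 2941 + 3D
Σ(formed) = 4×769 + 4×450 = 4876
ΔH = Σ(broken) − Σ(formed) = (2941 + 3D) − (4876) = −1935 + 3D
Setting this equal to −681 kJ gives 3D = 1254, so D = 418 kJ/mol.

D(C–H) ≈ 418 kJ/mol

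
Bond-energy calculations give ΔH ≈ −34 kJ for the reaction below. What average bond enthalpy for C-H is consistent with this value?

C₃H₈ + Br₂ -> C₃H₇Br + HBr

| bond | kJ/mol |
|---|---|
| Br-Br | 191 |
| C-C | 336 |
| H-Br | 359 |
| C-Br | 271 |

D(C-H) ≈ 405 kJ/mol

Let D be the C-H bond energy.
Σ(broken) = 1×191 + 2×336 + 8×D = 863 + 8D
Σ(formed) = 1×271 + 2×336 + 7×D + 1×359 = 1302 + 7D
ΔH = Σ(broken) − Σ(formed) = (863 + 8D) − (1302 + 7D) = −439 + D
Setting this equal to −34 kJ gives D = 405 kJ/mol.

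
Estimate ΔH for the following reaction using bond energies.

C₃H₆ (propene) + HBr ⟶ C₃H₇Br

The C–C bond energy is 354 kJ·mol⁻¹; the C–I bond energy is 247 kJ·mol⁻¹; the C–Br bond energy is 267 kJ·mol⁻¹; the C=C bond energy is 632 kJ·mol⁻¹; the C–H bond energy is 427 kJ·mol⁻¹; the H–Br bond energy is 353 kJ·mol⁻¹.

Bonds broken (reactants):
  C–C: 1 × 354 = 354
  C–H: 6 × 427 = 2562
  C=C: 1 × 632 = 632
  H–Br: 1 × 353 = 353
  Σ(broken) = 3901 kJ
Bonds formed (products):
  C–Br: 1 × 267 = 267
  C–C: 2 × 354 = 708
  C–H: 7 × 427 = 2989
  Σ(formed) = 3964 kJ
ΔH = Σ(broken) − Σ(formed) = 3901 − 3964 = −63 kJ

ΔH ≈ −63 kJ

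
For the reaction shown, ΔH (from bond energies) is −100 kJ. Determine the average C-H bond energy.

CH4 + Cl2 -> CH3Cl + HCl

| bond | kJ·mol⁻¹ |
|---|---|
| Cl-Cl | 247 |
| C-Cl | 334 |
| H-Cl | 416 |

Let D be the C-H bond energy.
Σ(broken) = 4×D + 1×247 = 247 + 4D
Σ(formed) = 1×334 + 3×D + 1×416 = 750 + 3D
ΔH = Σ(broken) − Σ(formed) = (247 + 4D) − (750 + 3D) = −503 + D
Setting this equal to −100 kJ gives D = 403 kJ/mol.

D(C-H) ≈ 403 kJ/mol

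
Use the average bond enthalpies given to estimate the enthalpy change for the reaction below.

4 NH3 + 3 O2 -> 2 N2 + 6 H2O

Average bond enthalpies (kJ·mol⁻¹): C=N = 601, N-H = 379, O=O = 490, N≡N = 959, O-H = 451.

ΔH ≈ −1312 kJ

Bonds broken (reactants):
  N-H: 12 × 379 = 4548
  O=O: 3 × 490 = 1470
  Σ(broken) = 6018 kJ
Bonds formed (products):
  N≡N: 2 × 959 = 1918
  O-H: 12 × 451 = 5412
  Σ(formed) = 7330 kJ
ΔH = Σ(broken) − Σ(formed) = 6018 − 7330 = −1312 kJ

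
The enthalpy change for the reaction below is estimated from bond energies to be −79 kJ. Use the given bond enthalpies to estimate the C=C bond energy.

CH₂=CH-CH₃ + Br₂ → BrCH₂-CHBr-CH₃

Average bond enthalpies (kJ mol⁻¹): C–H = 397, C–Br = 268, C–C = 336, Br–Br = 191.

Let D be the C=C bond energy.
Σ(broken) = 1×191 + 1×336 + 6×397 + 1×D = 2909 + D
Σ(formed) = 2×268 + 2×336 + 6×397 = 3590
ΔH = Σ(broken) − Σ(formed) = (2909 + D) − (3590) = −681 + D
Setting this equal to −79 kJ gives D = 602 kJ/mol.

D(C=C) ≈ 602 kJ/mol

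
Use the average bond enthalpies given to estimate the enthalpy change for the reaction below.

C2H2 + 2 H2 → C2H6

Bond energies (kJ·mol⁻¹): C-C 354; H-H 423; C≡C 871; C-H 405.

ΔH ≈ −257 kJ

Bonds broken (reactants):
  C≡C: 1 × 871 = 871
  C-H: 2 × 405 = 810
  H-H: 2 × 423 = 846
  Σ(broken) = 2527 kJ
Bonds formed (products):
  C-C: 1 × 354 = 354
  C-H: 6 × 405 = 2430
  Σ(formed) = 2784 kJ
ΔH = Σ(broken) − Σ(formed) = 2527 − 2784 = −257 kJ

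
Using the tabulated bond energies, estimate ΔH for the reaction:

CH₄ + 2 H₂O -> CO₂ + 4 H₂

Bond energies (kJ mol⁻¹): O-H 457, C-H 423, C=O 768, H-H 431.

Bonds broken (reactants):
  C-H: 4 × 423 = 1692
  O-H: 4 × 457 = 1828
  Σ(broken) = 3520 kJ
Bonds formed (products):
  C=O: 2 × 768 = 1536
  H-H: 4 × 431 = 1724
  Σ(formed) = 3260 kJ
ΔH = Σ(broken) − Σ(formed) = 3520 − 3260 = +260 kJ

ΔH ≈ +260 kJ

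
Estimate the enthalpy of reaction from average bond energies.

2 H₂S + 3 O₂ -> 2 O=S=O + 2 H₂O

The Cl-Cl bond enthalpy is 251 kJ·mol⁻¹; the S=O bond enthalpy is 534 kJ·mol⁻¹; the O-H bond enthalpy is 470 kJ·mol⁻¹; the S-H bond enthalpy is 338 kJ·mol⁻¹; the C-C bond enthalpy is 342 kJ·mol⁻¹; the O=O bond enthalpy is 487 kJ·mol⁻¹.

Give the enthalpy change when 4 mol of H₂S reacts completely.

Bonds broken (reactants):
  O=O: 3 × 487 = 1461
  S-H: 4 × 338 = 1352
  Σ(broken) = 2813 kJ
Bonds formed (products):
  O-H: 4 × 470 = 1880
  S=O: 4 × 534 = 2136
  Σ(formed) = 4016 kJ
ΔH = Σ(broken) − Σ(formed) = 2813 − 4016 = −1203 kJ
For 2× the reaction as written: 2 × (−1203) = −2406 kJ

ΔH = −2406 kJ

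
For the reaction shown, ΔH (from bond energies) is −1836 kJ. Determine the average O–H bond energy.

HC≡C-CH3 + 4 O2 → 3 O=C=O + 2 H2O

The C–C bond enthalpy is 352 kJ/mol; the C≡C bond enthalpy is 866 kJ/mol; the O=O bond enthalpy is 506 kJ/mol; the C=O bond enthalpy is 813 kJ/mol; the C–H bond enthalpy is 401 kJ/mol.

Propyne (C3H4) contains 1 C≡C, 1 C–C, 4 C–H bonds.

Let D be the O–H bond energy.
Σ(broken) = 1×866 + 1×352 + 4×401 + 4×506 = 4846
Σ(formed) = 6×813 + 4×D = 4878 + 4D
ΔH = Σ(broken) − Σ(formed) = (4846) − (4878 + 4D) = −32 − 4D
Setting this equal to −1836 kJ gives 4D = 1804, so D = 451 kJ/mol.

D(O–H) ≈ 451 kJ/mol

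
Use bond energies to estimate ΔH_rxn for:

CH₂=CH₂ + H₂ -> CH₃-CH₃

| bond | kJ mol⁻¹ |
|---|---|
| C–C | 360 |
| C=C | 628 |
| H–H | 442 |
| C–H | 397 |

Bonds broken (reactants):
  C–H: 4 × 397 = 1588
  C=C: 1 × 628 = 628
  H–H: 1 × 442 = 442
  Σ(broken) = 2658 kJ
Bonds formed (products):
  C–C: 1 × 360 = 360
  C–H: 6 × 397 = 2382
  Σ(formed) = 2742 kJ
ΔH = Σ(broken) − Σ(formed) = 2658 − 2742 = −84 kJ

ΔH ≈ −84 kJ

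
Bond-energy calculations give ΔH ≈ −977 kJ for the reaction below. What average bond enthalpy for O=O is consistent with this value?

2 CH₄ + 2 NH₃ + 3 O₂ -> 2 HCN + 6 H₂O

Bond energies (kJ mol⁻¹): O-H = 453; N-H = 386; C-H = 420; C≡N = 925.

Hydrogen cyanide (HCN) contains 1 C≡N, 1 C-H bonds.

D(O=O) ≈ 491 kJ/mol

Let D be the O=O bond energy.
Σ(broken) = 8×420 + 6×386 + 3×D = 5676 + 3D
Σ(formed) = 2×925 + 2×420 + 12×453 = 8126
ΔH = Σ(broken) − Σ(formed) = (5676 + 3D) − (8126) = −2450 + 3D
Setting this equal to −977 kJ gives 3D = 1473, so D = 491 kJ/mol.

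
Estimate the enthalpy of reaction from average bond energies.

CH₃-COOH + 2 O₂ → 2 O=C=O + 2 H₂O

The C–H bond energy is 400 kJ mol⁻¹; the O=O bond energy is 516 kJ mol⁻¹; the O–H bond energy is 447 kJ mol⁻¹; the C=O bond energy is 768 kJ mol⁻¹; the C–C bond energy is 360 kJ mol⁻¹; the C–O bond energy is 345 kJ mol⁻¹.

ΔH ≈ −708 kJ

Bonds broken (reactants):
  C–C: 1 × 360 = 360
  C–H: 3 × 400 = 1200
  C–O: 1 × 345 = 345
  C=O: 1 × 768 = 768
  O–H: 1 × 447 = 447
  O=O: 2 × 516 = 1032
  Σ(broken) = 4152 kJ
Bonds formed (products):
  C=O: 4 × 768 = 3072
  O–H: 4 × 447 = 1788
  Σ(formed) = 4860 kJ
ΔH = Σ(broken) − Σ(formed) = 4152 − 4860 = −708 kJ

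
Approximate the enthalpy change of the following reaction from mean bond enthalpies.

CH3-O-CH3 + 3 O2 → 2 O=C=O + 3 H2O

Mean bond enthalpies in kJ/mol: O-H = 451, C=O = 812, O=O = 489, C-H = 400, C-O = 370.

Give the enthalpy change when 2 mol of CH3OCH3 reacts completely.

ΔH = −2694 kJ

Bonds broken (reactants):
  C-H: 6 × 400 = 2400
  C-O: 2 × 370 = 740
  O=O: 3 × 489 = 1467
  Σ(broken) = 4607 kJ
Bonds formed (products):
  C=O: 4 × 812 = 3248
  O-H: 6 × 451 = 2706
  Σ(formed) = 5954 kJ
ΔH = Σ(broken) − Σ(formed) = 4607 − 5954 = −1347 kJ
For 2× the reaction as written: 2 × (−1347) = −2694 kJ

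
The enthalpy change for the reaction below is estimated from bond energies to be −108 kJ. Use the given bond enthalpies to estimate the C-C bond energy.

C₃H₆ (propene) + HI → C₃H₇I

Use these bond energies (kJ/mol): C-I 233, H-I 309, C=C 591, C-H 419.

D(C-C) ≈ 356 kJ/mol

Let D be the C-C bond energy.
Σ(broken) = 1×D + 6×419 + 1×591 + 1×309 = 3414 + D
Σ(formed) = 2×D + 7×419 + 1×233 = 3166 + 2D
ΔH = Σ(broken) − Σ(formed) = (3414 + D) − (3166 + 2D) = +248 − D
Setting this equal to −108 kJ gives D = 356 kJ/mol.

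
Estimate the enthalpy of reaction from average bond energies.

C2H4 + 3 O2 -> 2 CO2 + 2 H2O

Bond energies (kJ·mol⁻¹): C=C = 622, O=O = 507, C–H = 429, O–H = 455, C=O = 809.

ΔH ≈ −1197 kJ

Bonds broken (reactants):
  C–H: 4 × 429 = 1716
  C=C: 1 × 622 = 622
  O=O: 3 × 507 = 1521
  Σ(broken) = 3859 kJ
Bonds formed (products):
  C=O: 4 × 809 = 3236
  O–H: 4 × 455 = 1820
  Σ(formed) = 5056 kJ
ΔH = Σ(broken) − Σ(formed) = 3859 − 5056 = −1197 kJ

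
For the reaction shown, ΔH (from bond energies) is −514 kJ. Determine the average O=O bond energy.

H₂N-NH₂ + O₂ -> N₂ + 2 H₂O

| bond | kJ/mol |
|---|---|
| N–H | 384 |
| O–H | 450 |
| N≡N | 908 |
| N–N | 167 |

D(O=O) ≈ 491 kJ/mol

Let D be the O=O bond energy.
Σ(broken) = 4×384 + 1×167 + 1×D = 1703 + D
Σ(formed) = 1×908 + 4×450 = 2708
ΔH = Σ(broken) − Σ(formed) = (1703 + D) − (2708) = −1005 + D
Setting this equal to −514 kJ gives D = 491 kJ/mol.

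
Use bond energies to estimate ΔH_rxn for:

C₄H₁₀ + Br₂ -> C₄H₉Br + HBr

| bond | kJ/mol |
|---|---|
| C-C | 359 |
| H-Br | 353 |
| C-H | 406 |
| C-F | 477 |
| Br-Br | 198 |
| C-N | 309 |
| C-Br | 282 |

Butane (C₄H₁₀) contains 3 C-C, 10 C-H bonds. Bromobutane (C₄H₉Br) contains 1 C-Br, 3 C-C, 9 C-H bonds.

ΔH ≈ −31 kJ

Bonds broken (reactants):
  Br-Br: 1 × 198 = 198
  C-C: 3 × 359 = 1077
  C-H: 10 × 406 = 4060
  Σ(broken) = 5335 kJ
Bonds formed (products):
  C-Br: 1 × 282 = 282
  C-C: 3 × 359 = 1077
  C-H: 9 × 406 = 3654
  H-Br: 1 × 353 = 353
  Σ(formed) = 5366 kJ
ΔH = Σ(broken) − Σ(formed) = 5335 − 5366 = −31 kJ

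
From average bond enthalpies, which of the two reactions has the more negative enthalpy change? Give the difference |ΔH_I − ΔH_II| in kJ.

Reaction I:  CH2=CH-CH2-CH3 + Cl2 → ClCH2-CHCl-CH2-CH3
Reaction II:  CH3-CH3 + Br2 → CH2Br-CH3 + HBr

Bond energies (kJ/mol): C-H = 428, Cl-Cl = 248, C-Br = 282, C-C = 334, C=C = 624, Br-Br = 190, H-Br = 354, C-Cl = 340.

Reaction I:
  Bonds broken (reactants):
    C-C: 2 × 334 = 668
    C-H: 8 × 428 = 3424
    C=C: 1 × 624 = 624
    Cl-Cl: 1 × 248 = 248
    Σ(broken) = 4964 kJ
  Bonds formed (products):
    C-C: 3 × 334 = 1002
    C-Cl: 2 × 340 = 680
    C-H: 8 × 428 = 3424
    Σ(formed) = 5106 kJ
  ΔH_I = 4964 − 5106 = −142 kJ
Reaction II:
  Bonds broken (reactants):
    Br-Br: 1 × 190 = 190
    C-C: 1 × 334 = 334
    C-H: 6 × 428 = 2568
    Σ(broken) = 3092 kJ
  Bonds formed (products):
    C-Br: 1 × 282 = 282
    C-C: 1 × 334 = 334
    C-H: 5 × 428 = 2140
    H-Br: 1 × 354 = 354
    Σ(formed) = 3110 kJ
  ΔH_II = 3092 − 3110 = −18 kJ
ΔH_I − ΔH_II = −124 kJ, so reaction I has the more negative ΔH; |ΔH_I − ΔH_II| = 124 kJ.

Reaction I, by 124 kJ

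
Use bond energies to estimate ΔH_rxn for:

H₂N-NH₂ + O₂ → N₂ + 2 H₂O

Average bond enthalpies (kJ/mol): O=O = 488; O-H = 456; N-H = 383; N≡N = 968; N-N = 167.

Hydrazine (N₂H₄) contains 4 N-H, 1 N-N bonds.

ΔH ≈ −605 kJ

Bonds broken (reactants):
  N-H: 4 × 383 = 1532
  N-N: 1 × 167 = 167
  O=O: 1 × 488 = 488
  Σ(broken) = 2187 kJ
Bonds formed (products):
  N≡N: 1 × 968 = 968
  O-H: 4 × 456 = 1824
  Σ(formed) = 2792 kJ
ΔH = Σ(broken) − Σ(formed) = 2187 − 2792 = −605 kJ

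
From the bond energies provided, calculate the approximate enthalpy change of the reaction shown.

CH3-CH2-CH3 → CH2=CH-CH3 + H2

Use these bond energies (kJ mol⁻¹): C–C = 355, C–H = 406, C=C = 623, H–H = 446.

Bonds broken (reactants):
  C–C: 2 × 355 = 710
  C–H: 8 × 406 = 3248
  Σ(broken) = 3958 kJ
Bonds formed (products):
  C–C: 1 × 355 = 355
  C–H: 6 × 406 = 2436
  C=C: 1 × 623 = 623
  H–H: 1 × 446 = 446
  Σ(formed) = 3860 kJ
ΔH = Σ(broken) − Σ(formed) = 3958 − 3860 = +98 kJ

ΔH ≈ +98 kJ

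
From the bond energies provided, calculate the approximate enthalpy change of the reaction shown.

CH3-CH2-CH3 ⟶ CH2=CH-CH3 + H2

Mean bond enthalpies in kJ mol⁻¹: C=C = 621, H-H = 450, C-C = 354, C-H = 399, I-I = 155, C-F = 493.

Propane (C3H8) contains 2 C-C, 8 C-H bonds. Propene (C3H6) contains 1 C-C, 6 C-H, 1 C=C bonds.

ΔH ≈ +81 kJ

Bonds broken (reactants):
  C-C: 2 × 354 = 708
  C-H: 8 × 399 = 3192
  Σ(broken) = 3900 kJ
Bonds formed (products):
  C-C: 1 × 354 = 354
  C-H: 6 × 399 = 2394
  C=C: 1 × 621 = 621
  H-H: 1 × 450 = 450
  Σ(formed) = 3819 kJ
ΔH = Σ(broken) − Σ(formed) = 3900 − 3819 = +81 kJ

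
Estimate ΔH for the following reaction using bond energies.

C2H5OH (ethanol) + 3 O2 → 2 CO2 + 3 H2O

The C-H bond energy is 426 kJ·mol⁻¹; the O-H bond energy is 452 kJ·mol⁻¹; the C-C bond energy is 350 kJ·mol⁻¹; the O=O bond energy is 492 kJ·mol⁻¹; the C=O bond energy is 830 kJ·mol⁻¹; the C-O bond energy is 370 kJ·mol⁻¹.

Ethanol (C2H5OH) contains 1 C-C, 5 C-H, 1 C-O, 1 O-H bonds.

ΔH ≈ −1254 kJ

Bonds broken (reactants):
  C-C: 1 × 350 = 350
  C-H: 5 × 426 = 2130
  C-O: 1 × 370 = 370
  O-H: 1 × 452 = 452
  O=O: 3 × 492 = 1476
  Σ(broken) = 4778 kJ
Bonds formed (products):
  C=O: 4 × 830 = 3320
  O-H: 6 × 452 = 2712
  Σ(formed) = 6032 kJ
ΔH = Σ(broken) − Σ(formed) = 4778 − 6032 = −1254 kJ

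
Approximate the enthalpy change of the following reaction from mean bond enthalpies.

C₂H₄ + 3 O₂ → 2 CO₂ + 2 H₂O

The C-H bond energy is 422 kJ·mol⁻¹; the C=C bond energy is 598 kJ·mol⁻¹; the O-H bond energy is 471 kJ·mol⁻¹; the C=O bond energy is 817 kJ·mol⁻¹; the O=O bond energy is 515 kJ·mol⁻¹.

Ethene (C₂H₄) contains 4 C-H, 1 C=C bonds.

Bonds broken (reactants):
  C-H: 4 × 422 = 1688
  C=C: 1 × 598 = 598
  O=O: 3 × 515 = 1545
  Σ(broken) = 3831 kJ
Bonds formed (products):
  C=O: 4 × 817 = 3268
  O-H: 4 × 471 = 1884
  Σ(formed) = 5152 kJ
ΔH = Σ(broken) − Σ(formed) = 3831 − 5152 = −1321 kJ

ΔH ≈ −1321 kJ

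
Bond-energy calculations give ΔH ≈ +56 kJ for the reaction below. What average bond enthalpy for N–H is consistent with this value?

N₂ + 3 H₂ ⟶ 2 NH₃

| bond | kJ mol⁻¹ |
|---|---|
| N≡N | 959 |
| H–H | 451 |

D(N–H) ≈ 376 kJ/mol

Let D be the N–H bond energy.
Σ(broken) = 3×451 + 1×959 = 2312
Σ(formed) = 6×D = 6D
ΔH = Σ(broken) − Σ(formed) = (2312) − (6D) = +2312 − 6D
Setting this equal to +56 kJ gives 6D = 2256, so D = 376 kJ/mol.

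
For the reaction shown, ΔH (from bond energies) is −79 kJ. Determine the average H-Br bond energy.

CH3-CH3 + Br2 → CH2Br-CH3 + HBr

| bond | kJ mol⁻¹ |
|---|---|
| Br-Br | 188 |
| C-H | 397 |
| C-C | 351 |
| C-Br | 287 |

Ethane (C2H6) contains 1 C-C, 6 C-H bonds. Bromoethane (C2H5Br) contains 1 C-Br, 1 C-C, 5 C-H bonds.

Let D be the H-Br bond energy.
Σ(broken) = 1×188 + 1×351 + 6×397 = 2921
Σ(formed) = 1×287 + 1×351 + 5×397 + 1×D = 2623 + D
ΔH = Σ(broken) − Σ(formed) = (2921) − (2623 + D) = +298 − D
Setting this equal to −79 kJ gives D = 377 kJ/mol.

D(H-Br) ≈ 377 kJ/mol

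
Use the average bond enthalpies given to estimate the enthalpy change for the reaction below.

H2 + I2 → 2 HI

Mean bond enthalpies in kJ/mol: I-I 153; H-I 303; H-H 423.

Bonds broken (reactants):
  H-H: 1 × 423 = 423
  I-I: 1 × 153 = 153
  Σ(broken) = 576 kJ
Bonds formed (products):
  H-I: 2 × 303 = 606
  Σ(formed) = 606 kJ
ΔH = Σ(broken) − Σ(formed) = 576 − 606 = −30 kJ

ΔH ≈ −30 kJ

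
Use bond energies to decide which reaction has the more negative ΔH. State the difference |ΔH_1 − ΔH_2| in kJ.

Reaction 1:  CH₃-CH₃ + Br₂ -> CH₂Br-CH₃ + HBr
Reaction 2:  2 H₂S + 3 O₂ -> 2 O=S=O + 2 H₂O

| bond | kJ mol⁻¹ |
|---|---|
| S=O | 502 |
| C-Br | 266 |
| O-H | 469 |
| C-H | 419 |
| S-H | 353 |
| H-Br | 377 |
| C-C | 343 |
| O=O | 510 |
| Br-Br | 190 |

Reaction 1:
  Bonds broken (reactants):
    Br-Br: 1 × 190 = 190
    C-C: 1 × 343 = 343
    C-H: 6 × 419 = 2514
    Σ(broken) = 3047 kJ
  Bonds formed (products):
    C-Br: 1 × 266 = 266
    C-C: 1 × 343 = 343
    C-H: 5 × 419 = 2095
    H-Br: 1 × 377 = 377
    Σ(formed) = 3081 kJ
  ΔH_1 = 3047 − 3081 = −34 kJ
Reaction 2:
  Bonds broken (reactants):
    O=O: 3 × 510 = 1530
    S-H: 4 × 353 = 1412
    Σ(broken) = 2942 kJ
  Bonds formed (products):
    O-H: 4 × 469 = 1876
    S=O: 4 × 502 = 2008
    Σ(formed) = 3884 kJ
  ΔH_2 = 2942 − 3884 = −942 kJ
ΔH_1 − ΔH_2 = +908 kJ, so reaction 2 has the more negative ΔH; |ΔH_1 − ΔH_2| = 908 kJ.

Reaction 2, by 908 kJ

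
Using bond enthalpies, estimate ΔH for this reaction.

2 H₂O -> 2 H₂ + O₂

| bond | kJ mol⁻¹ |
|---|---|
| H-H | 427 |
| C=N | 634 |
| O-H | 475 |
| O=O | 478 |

ΔH ≈ +568 kJ

Bonds broken (reactants):
  O-H: 4 × 475 = 1900
  Σ(broken) = 1900 kJ
Bonds formed (products):
  H-H: 2 × 427 = 854
  O=O: 1 × 478 = 478
  Σ(formed) = 1332 kJ
ΔH = Σ(broken) − Σ(formed) = 1900 − 1332 = +568 kJ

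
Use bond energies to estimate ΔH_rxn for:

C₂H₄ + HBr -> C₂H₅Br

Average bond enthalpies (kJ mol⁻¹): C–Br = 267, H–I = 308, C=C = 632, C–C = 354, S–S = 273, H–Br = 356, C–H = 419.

Bonds broken (reactants):
  C–H: 4 × 419 = 1676
  C=C: 1 × 632 = 632
  H–Br: 1 × 356 = 356
  Σ(broken) = 2664 kJ
Bonds formed (products):
  C–Br: 1 × 267 = 267
  C–C: 1 × 354 = 354
  C–H: 5 × 419 = 2095
  Σ(formed) = 2716 kJ
ΔH = Σ(broken) − Σ(formed) = 2664 − 2716 = −52 kJ

ΔH ≈ −52 kJ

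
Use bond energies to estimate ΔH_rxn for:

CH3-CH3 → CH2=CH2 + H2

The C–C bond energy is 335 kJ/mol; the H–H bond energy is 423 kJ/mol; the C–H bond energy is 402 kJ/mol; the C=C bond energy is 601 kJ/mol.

Bonds broken (reactants):
  C–C: 1 × 335 = 335
  C–H: 6 × 402 = 2412
  Σ(broken) = 2747 kJ
Bonds formed (products):
  C–H: 4 × 402 = 1608
  C=C: 1 × 601 = 601
  H–H: 1 × 423 = 423
  Σ(formed) = 2632 kJ
ΔH = Σ(broken) − Σ(formed) = 2747 − 2632 = +115 kJ

ΔH ≈ +115 kJ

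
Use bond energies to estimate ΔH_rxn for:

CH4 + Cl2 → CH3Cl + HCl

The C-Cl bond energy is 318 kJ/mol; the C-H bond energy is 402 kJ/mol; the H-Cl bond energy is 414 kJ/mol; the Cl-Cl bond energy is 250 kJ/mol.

ΔH ≈ −80 kJ

Bonds broken (reactants):
  C-H: 4 × 402 = 1608
  Cl-Cl: 1 × 250 = 250
  Σ(broken) = 1858 kJ
Bonds formed (products):
  C-Cl: 1 × 318 = 318
  C-H: 3 × 402 = 1206
  H-Cl: 1 × 414 = 414
  Σ(formed) = 1938 kJ
ΔH = Σ(broken) − Σ(formed) = 1858 − 1938 = −80 kJ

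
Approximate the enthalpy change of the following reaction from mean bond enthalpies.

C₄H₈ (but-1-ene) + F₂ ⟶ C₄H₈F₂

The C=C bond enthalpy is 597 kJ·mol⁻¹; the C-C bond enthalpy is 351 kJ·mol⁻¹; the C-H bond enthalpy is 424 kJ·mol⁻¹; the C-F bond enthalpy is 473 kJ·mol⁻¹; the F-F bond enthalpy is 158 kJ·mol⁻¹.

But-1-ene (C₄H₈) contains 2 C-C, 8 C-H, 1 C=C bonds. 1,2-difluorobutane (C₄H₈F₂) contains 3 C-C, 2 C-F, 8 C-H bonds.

Bonds broken (reactants):
  C-C: 2 × 351 = 702
  C-H: 8 × 424 = 3392
  C=C: 1 × 597 = 597
  F-F: 1 × 158 = 158
  Σ(broken) = 4849 kJ
Bonds formed (products):
  C-C: 3 × 351 = 1053
  C-F: 2 × 473 = 946
  C-H: 8 × 424 = 3392
  Σ(formed) = 5391 kJ
ΔH = Σ(broken) − Σ(formed) = 4849 − 5391 = −542 kJ

ΔH ≈ −542 kJ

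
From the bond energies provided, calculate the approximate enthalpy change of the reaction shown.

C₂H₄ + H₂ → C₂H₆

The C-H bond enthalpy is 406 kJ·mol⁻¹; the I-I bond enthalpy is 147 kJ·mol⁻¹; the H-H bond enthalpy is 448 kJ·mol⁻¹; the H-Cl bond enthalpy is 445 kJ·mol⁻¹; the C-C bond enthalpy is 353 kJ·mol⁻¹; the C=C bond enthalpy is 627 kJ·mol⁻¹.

Bonds broken (reactants):
  C-H: 4 × 406 = 1624
  C=C: 1 × 627 = 627
  H-H: 1 × 448 = 448
  Σ(broken) = 2699 kJ
Bonds formed (products):
  C-C: 1 × 353 = 353
  C-H: 6 × 406 = 2436
  Σ(formed) = 2789 kJ
ΔH = Σ(broken) − Σ(formed) = 2699 − 2789 = −90 kJ

ΔH ≈ −90 kJ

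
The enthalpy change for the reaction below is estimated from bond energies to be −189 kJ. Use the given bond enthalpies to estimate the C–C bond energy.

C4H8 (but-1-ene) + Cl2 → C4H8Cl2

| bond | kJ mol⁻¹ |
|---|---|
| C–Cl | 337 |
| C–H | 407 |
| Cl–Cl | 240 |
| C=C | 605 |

D(C–C) ≈ 360 kJ/mol

Let D be the C–C bond energy.
Σ(broken) = 2×D + 8×407 + 1×605 + 1×240 = 4101 + 2D
Σ(formed) = 3×D + 2×337 + 8×407 = 3930 + 3D
ΔH = Σ(broken) − Σ(formed) = (4101 + 2D) − (3930 + 3D) = +171 − D
Setting this equal to −189 kJ gives D = 360 kJ/mol.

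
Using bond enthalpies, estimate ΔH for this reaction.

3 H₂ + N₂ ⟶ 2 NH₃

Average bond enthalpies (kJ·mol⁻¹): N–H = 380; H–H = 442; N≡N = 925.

ΔH ≈ −29 kJ

Bonds broken (reactants):
  H–H: 3 × 442 = 1326
  N≡N: 1 × 925 = 925
  Σ(broken) = 2251 kJ
Bonds formed (products):
  N–H: 6 × 380 = 2280
  Σ(formed) = 2280 kJ
ΔH = Σ(broken) − Σ(formed) = 2251 − 2280 = −29 kJ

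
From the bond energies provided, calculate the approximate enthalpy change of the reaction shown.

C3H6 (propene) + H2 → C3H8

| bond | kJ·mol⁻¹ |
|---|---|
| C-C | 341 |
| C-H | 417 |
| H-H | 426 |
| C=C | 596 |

Bonds broken (reactants):
  C-C: 1 × 341 = 341
  C-H: 6 × 417 = 2502
  C=C: 1 × 596 = 596
  H-H: 1 × 426 = 426
  Σ(broken) = 3865 kJ
Bonds formed (products):
  C-C: 2 × 341 = 682
  C-H: 8 × 417 = 3336
  Σ(formed) = 4018 kJ
ΔH = Σ(broken) − Σ(formed) = 3865 − 4018 = −153 kJ

ΔH ≈ −153 kJ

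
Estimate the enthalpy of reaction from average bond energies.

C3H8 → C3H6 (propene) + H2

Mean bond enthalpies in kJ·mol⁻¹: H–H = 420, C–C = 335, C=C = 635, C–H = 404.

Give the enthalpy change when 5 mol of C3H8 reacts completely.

ΔH = +440 kJ

Bonds broken (reactants):
  C–C: 2 × 335 = 670
  C–H: 8 × 404 = 3232
  Σ(broken) = 3902 kJ
Bonds formed (products):
  C–C: 1 × 335 = 335
  C–H: 6 × 404 = 2424
  C=C: 1 × 635 = 635
  H–H: 1 × 420 = 420
  Σ(formed) = 3814 kJ
ΔH = Σ(broken) − Σ(formed) = 3902 − 3814 = +88 kJ
For 5× the reaction as written: 5 × (+88) = +440 kJ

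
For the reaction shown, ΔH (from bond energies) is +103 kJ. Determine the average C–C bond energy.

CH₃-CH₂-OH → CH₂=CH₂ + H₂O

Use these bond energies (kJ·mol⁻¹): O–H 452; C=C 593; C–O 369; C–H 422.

Let D be the C–C bond energy.
Σ(broken) = 1×D + 5×422 + 1×369 + 1×452 = 2931 + D
Σ(formed) = 4×422 + 1×593 + 2×452 = 3185
ΔH = Σ(broken) − Σ(formed) = (2931 + D) − (3185) = −254 + D
Setting this equal to +103 kJ gives D = 357 kJ/mol.

D(C–C) ≈ 357 kJ/mol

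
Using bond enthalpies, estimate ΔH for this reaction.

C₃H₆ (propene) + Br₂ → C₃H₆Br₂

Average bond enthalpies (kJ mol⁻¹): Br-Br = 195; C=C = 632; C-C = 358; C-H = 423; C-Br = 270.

ΔH ≈ −71 kJ

Bonds broken (reactants):
  Br-Br: 1 × 195 = 195
  C-C: 1 × 358 = 358
  C-H: 6 × 423 = 2538
  C=C: 1 × 632 = 632
  Σ(broken) = 3723 kJ
Bonds formed (products):
  C-Br: 2 × 270 = 540
  C-C: 2 × 358 = 716
  C-H: 6 × 423 = 2538
  Σ(formed) = 3794 kJ
ΔH = Σ(broken) − Σ(formed) = 3723 − 3794 = −71 kJ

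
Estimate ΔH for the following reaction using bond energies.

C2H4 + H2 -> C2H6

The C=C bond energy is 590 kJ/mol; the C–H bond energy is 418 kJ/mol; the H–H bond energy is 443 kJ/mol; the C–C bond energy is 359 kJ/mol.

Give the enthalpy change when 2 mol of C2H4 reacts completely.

Bonds broken (reactants):
  C–H: 4 × 418 = 1672
  C=C: 1 × 590 = 590
  H–H: 1 × 443 = 443
  Σ(broken) = 2705 kJ
Bonds formed (products):
  C–C: 1 × 359 = 359
  C–H: 6 × 418 = 2508
  Σ(formed) = 2867 kJ
ΔH = Σ(broken) − Σ(formed) = 2705 − 2867 = −162 kJ
For 2× the reaction as written: 2 × (−162) = −324 kJ

ΔH = −324 kJ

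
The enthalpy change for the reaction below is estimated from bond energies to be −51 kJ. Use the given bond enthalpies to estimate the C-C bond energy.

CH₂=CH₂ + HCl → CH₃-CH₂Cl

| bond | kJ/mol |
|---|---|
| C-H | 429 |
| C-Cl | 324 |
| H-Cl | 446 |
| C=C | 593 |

Let D be the C-C bond energy.
Σ(broken) = 4×429 + 1×593 + 1×446 = 2755
Σ(formed) = 1×D + 1×324 + 5×429 = 2469 + D
ΔH = Σ(broken) − Σ(formed) = (2755) − (2469 + D) = +286 − D
Setting this equal to −51 kJ gives D = 337 kJ/mol.

D(C-C) ≈ 337 kJ/mol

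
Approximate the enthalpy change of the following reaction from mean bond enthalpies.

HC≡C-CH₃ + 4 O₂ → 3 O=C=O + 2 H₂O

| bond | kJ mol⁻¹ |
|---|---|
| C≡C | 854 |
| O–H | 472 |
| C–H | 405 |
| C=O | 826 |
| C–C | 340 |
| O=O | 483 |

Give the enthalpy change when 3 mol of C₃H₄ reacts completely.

Bonds broken (reactants):
  C≡C: 1 × 854 = 854
  C–C: 1 × 340 = 340
  C–H: 4 × 405 = 1620
  O=O: 4 × 483 = 1932
  Σ(broken) = 4746 kJ
Bonds formed (products):
  C=O: 6 × 826 = 4956
  O–H: 4 × 472 = 1888
  Σ(formed) = 6844 kJ
ΔH = Σ(broken) − Σ(formed) = 4746 − 6844 = −2098 kJ
For 3× the reaction as written: 3 × (−2098) = −6294 kJ

ΔH = −6294 kJ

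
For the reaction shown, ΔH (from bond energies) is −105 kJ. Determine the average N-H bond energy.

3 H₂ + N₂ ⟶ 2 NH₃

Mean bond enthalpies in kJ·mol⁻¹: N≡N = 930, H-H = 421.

Let D be the N-H bond energy.
Σ(broken) = 3×421 + 1×930 = 2193
Σ(formed) = 6×D = 6D
ΔH = Σ(broken) − Σ(formed) = (2193) − (6D) = +2193 − 6D
Setting this equal to −105 kJ gives 6D = 2298, so D = 383 kJ/mol.

D(N-H) ≈ 383 kJ/mol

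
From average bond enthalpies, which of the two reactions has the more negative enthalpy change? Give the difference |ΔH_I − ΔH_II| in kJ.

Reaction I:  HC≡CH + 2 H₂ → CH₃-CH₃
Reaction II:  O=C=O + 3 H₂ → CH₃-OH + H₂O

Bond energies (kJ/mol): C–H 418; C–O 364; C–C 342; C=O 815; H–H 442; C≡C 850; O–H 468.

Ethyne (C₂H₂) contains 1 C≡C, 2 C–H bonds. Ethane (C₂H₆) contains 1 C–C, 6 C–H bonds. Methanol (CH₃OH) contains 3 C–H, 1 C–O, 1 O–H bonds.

Reaction I:
  Bonds broken (reactants):
    C≡C: 1 × 850 = 850
    C–H: 2 × 418 = 836
    H–H: 2 × 442 = 884
    Σ(broken) = 2570 kJ
  Bonds formed (products):
    C–C: 1 × 342 = 342
    C–H: 6 × 418 = 2508
    Σ(formed) = 2850 kJ
  ΔH_I = 2570 − 2850 = −280 kJ
Reaction II:
  Bonds broken (reactants):
    C=O: 2 × 815 = 1630
    H–H: 3 × 442 = 1326
    Σ(broken) = 2956 kJ
  Bonds formed (products):
    C–H: 3 × 418 = 1254
    C–O: 1 × 364 = 364
    O–H: 3 × 468 = 1404
    Σ(formed) = 3022 kJ
  ΔH_II = 2956 − 3022 = −66 kJ
ΔH_I − ΔH_II = −214 kJ, so reaction I has the more negative ΔH; |ΔH_I − ΔH_II| = 214 kJ.

Reaction I, by 214 kJ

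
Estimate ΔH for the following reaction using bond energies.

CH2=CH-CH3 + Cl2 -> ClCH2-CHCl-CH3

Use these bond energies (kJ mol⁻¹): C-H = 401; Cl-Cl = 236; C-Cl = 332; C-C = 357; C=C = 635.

ΔH ≈ −150 kJ

Bonds broken (reactants):
  C-C: 1 × 357 = 357
  C-H: 6 × 401 = 2406
  C=C: 1 × 635 = 635
  Cl-Cl: 1 × 236 = 236
  Σ(broken) = 3634 kJ
Bonds formed (products):
  C-C: 2 × 357 = 714
  C-Cl: 2 × 332 = 664
  C-H: 6 × 401 = 2406
  Σ(formed) = 3784 kJ
ΔH = Σ(broken) − Σ(formed) = 3634 − 3784 = −150 kJ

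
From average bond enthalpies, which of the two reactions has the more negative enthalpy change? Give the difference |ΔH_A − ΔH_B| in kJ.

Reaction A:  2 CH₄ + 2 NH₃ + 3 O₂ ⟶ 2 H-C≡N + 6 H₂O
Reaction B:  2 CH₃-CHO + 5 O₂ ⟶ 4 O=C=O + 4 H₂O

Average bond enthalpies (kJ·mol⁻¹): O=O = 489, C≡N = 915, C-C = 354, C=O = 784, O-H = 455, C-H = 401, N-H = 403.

Reaction A:
  Bonds broken (reactants):
    C-H: 8 × 401 = 3208
    N-H: 6 × 403 = 2418
    O=O: 3 × 489 = 1467
    Σ(broken) = 7093 kJ
  Bonds formed (products):
    C≡N: 2 × 915 = 1830
    C-H: 2 × 401 = 802
    O-H: 12 × 455 = 5460
    Σ(formed) = 8092 kJ
  ΔH_A = 7093 − 8092 = −999 kJ
Reaction B:
  Bonds broken (reactants):
    C-C: 2 × 354 = 708
    C-H: 8 × 401 = 3208
    C=O: 2 × 784 = 1568
    O=O: 5 × 489 = 2445
    Σ(broken) = 7929 kJ
  Bonds formed (products):
    C=O: 8 × 784 = 6272
    O-H: 8 × 455 = 3640
    Σ(formed) = 9912 kJ
  ΔH_B = 7929 − 9912 = −1983 kJ
ΔH_A − ΔH_B = +984 kJ, so reaction B has the more negative ΔH; |ΔH_A − ΔH_B| = 984 kJ.

Reaction B, by 984 kJ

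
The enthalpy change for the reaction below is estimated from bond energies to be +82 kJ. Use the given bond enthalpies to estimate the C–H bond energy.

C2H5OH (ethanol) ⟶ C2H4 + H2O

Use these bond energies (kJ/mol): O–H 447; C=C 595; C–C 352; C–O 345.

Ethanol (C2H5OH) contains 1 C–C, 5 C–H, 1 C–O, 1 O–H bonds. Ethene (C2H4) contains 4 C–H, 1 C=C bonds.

Let D be the C–H bond energy.
Σ(broken) = 1×352 + 5×D + 1×345 + 1×447 = 1144 + 5D
Σ(formed) = 4×D + 1×595 + 2×447 = 1489 + 4D
ΔH = Σ(broken) − Σ(formed) = (1144 + 5D) − (1489 + 4D) = −345 + D
Setting this equal to +82 kJ gives D = 427 kJ/mol.

D(C–H) ≈ 427 kJ/mol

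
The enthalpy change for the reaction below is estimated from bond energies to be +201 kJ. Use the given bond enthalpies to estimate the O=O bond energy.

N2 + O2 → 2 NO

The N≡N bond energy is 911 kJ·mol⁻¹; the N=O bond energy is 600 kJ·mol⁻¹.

D(O=O) ≈ 490 kJ/mol

Let D be the O=O bond energy.
Σ(broken) = 1×911 + 1×D = 911 + D
Σ(formed) = 2×600 = 1200
ΔH = Σ(broken) − Σ(formed) = (911 + D) − (1200) = −289 + D
Setting this equal to +201 kJ gives D = 490 kJ/mol.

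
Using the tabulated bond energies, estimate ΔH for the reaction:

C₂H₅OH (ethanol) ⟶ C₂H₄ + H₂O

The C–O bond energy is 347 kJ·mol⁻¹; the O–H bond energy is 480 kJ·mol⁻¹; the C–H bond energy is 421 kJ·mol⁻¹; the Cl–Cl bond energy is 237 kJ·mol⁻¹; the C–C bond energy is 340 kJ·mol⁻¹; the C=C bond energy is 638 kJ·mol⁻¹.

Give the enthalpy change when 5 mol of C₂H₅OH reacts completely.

Bonds broken (reactants):
  C–C: 1 × 340 = 340
  C–H: 5 × 421 = 2105
  C–O: 1 × 347 = 347
  O–H: 1 × 480 = 480
  Σ(broken) = 3272 kJ
Bonds formed (products):
  C–H: 4 × 421 = 1684
  C=C: 1 × 638 = 638
  O–H: 2 × 480 = 960
  Σ(formed) = 3282 kJ
ΔH = Σ(broken) − Σ(formed) = 3272 − 3282 = −10 kJ
For 5× the reaction as written: 5 × (−10) = −50 kJ

ΔH = −50 kJ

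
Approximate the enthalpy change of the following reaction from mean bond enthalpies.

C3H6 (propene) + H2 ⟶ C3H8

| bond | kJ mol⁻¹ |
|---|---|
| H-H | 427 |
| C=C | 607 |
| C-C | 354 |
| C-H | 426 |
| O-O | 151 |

Bonds broken (reactants):
  C-C: 1 × 354 = 354
  C-H: 6 × 426 = 2556
  C=C: 1 × 607 = 607
  H-H: 1 × 427 = 427
  Σ(broken) = 3944 kJ
Bonds formed (products):
  C-C: 2 × 354 = 708
  C-H: 8 × 426 = 3408
  Σ(formed) = 4116 kJ
ΔH = Σ(broken) − Σ(formed) = 3944 − 4116 = −172 kJ

ΔH ≈ −172 kJ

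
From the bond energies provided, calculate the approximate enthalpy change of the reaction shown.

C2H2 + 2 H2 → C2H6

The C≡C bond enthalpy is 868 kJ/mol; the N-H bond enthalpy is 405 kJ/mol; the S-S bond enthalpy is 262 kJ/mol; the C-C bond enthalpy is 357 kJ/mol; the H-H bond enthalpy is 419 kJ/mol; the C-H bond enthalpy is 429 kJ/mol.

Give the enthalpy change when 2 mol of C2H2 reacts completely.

ΔH = −734 kJ

Bonds broken (reactants):
  C≡C: 1 × 868 = 868
  C-H: 2 × 429 = 858
  H-H: 2 × 419 = 838
  Σ(broken) = 2564 kJ
Bonds formed (products):
  C-C: 1 × 357 = 357
  C-H: 6 × 429 = 2574
  Σ(formed) = 2931 kJ
ΔH = Σ(broken) − Σ(formed) = 2564 − 2931 = −367 kJ
For 2× the reaction as written: 2 × (−367) = −734 kJ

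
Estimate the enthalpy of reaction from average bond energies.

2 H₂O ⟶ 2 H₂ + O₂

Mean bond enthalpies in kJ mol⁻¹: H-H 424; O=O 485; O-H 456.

Bonds broken (reactants):
  O-H: 4 × 456 = 1824
  Σ(broken) = 1824 kJ
Bonds formed (products):
  H-H: 2 × 424 = 848
  O=O: 1 × 485 = 485
  Σ(formed) = 1333 kJ
ΔH = Σ(broken) − Σ(formed) = 1824 − 1333 = +491 kJ

ΔH ≈ +491 kJ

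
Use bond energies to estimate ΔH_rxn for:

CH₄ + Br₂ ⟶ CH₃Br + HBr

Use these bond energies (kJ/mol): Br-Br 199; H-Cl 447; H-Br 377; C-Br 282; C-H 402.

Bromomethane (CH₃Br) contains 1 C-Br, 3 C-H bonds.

Bonds broken (reactants):
  Br-Br: 1 × 199 = 199
  C-H: 4 × 402 = 1608
  Σ(broken) = 1807 kJ
Bonds formed (products):
  C-Br: 1 × 282 = 282
  C-H: 3 × 402 = 1206
  H-Br: 1 × 377 = 377
  Σ(formed) = 1865 kJ
ΔH = Σ(broken) − Σ(formed) = 1807 − 1865 = −58 kJ

ΔH ≈ −58 kJ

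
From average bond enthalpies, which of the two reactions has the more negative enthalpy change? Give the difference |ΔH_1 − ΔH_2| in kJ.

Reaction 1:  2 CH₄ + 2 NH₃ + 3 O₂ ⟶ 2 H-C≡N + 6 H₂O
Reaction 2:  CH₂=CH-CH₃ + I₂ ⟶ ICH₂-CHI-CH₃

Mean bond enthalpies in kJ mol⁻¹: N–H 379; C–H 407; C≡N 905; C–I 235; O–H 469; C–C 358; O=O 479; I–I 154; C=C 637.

Reaction 1, by 1248 kJ

Reaction 1:
  Bonds broken (reactants):
    C–H: 8 × 407 = 3256
    N–H: 6 × 379 = 2274
    O=O: 3 × 479 = 1437
    Σ(broken) = 6967 kJ
  Bonds formed (products):
    C≡N: 2 × 905 = 1810
    C–H: 2 × 407 = 814
    O–H: 12 × 469 = 5628
    Σ(formed) = 8252 kJ
  ΔH_1 = 6967 − 8252 = −1285 kJ
Reaction 2:
  Bonds broken (reactants):
    C–C: 1 × 358 = 358
    C–H: 6 × 407 = 2442
    C=C: 1 × 637 = 637
    I–I: 1 × 154 = 154
    Σ(broken) = 3591 kJ
  Bonds formed (products):
    C–C: 2 × 358 = 716
    C–H: 6 × 407 = 2442
    C–I: 2 × 235 = 470
    Σ(formed) = 3628 kJ
  ΔH_2 = 3591 − 3628 = −37 kJ
ΔH_1 − ΔH_2 = −1248 kJ, so reaction 1 has the more negative ΔH; |ΔH_1 − ΔH_2| = 1248 kJ.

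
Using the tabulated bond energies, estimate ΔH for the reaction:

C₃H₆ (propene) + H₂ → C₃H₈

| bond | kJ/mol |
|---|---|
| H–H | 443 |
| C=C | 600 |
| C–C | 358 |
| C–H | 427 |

ΔH ≈ −169 kJ

Bonds broken (reactants):
  C–C: 1 × 358 = 358
  C–H: 6 × 427 = 2562
  C=C: 1 × 600 = 600
  H–H: 1 × 443 = 443
  Σ(broken) = 3963 kJ
Bonds formed (products):
  C–C: 2 × 358 = 716
  C–H: 8 × 427 = 3416
  Σ(formed) = 4132 kJ
ΔH = Σ(broken) − Σ(formed) = 3963 − 4132 = −169 kJ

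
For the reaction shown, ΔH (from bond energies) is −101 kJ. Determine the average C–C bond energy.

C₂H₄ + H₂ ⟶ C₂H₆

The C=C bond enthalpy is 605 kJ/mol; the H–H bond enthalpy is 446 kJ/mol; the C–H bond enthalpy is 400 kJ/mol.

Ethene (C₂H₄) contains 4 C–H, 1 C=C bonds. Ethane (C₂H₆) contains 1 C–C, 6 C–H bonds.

D(C–C) ≈ 352 kJ/mol

Let D be the C–C bond energy.
Σ(broken) = 4×400 + 1×605 + 1×446 = 2651
Σ(formed) = 1×D + 6×400 = 2400 + D
ΔH = Σ(broken) − Σ(formed) = (2651) − (2400 + D) = +251 − D
Setting this equal to −101 kJ gives D = 352 kJ/mol.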